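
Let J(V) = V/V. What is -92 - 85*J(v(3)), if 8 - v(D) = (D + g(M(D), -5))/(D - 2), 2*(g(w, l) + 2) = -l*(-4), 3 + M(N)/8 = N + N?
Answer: -177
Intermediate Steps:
M(N) = -24 + 16*N (M(N) = -24 + 8*(N + N) = -24 + 8*(2*N) = -24 + 16*N)
g(w, l) = -2 + 2*l (g(w, l) = -2 + (-l*(-4))/2 = -2 + (4*l)/2 = -2 + 2*l)
v(D) = 8 - (-12 + D)/(-2 + D) (v(D) = 8 - (D + (-2 + 2*(-5)))/(D - 2) = 8 - (D + (-2 - 10))/(-2 + D) = 8 - (D - 12)/(-2 + D) = 8 - (-12 + D)/(-2 + D))
J(V) = 1
-92 - 85*J(v(3)) = -92 - 85*1 = -92 - 85 = -177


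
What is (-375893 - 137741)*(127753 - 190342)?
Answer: 32147838426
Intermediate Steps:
(-375893 - 137741)*(127753 - 190342) = -513634*(-62589) = 32147838426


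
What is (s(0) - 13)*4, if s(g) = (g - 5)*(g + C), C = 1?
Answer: -72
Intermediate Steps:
s(g) = (1 + g)*(-5 + g) (s(g) = (g - 5)*(g + 1) = (-5 + g)*(1 + g) = (1 + g)*(-5 + g))
(s(0) - 13)*4 = ((-5 + 0**2 - 4*0) - 13)*4 = ((-5 + 0 + 0) - 13)*4 = (-5 - 13)*4 = -18*4 = -72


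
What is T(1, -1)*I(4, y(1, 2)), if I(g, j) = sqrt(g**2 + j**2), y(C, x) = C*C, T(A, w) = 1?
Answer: sqrt(17) ≈ 4.1231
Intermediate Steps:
y(C, x) = C**2
T(1, -1)*I(4, y(1, 2)) = 1*sqrt(4**2 + (1**2)**2) = 1*sqrt(16 + 1**2) = 1*sqrt(16 + 1) = 1*sqrt(17) = sqrt(17)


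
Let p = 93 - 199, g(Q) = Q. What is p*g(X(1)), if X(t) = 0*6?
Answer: 0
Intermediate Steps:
X(t) = 0
p = -106
p*g(X(1)) = -106*0 = 0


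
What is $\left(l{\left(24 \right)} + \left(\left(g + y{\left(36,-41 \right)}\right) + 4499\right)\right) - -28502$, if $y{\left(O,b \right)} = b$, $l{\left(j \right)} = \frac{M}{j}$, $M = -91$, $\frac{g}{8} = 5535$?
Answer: $\frac{1853669}{24} \approx 77236.0$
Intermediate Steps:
$g = 44280$ ($g = 8 \cdot 5535 = 44280$)
$l{\left(j \right)} = - \frac{91}{j}$
$\left(l{\left(24 \right)} + \left(\left(g + y{\left(36,-41 \right)}\right) + 4499\right)\right) - -28502 = \left(- \frac{91}{24} + \left(\left(44280 - 41\right) + 4499\right)\right) - -28502 = \left(\left(-91\right) \frac{1}{24} + \left(44239 + 4499\right)\right) + 28502 = \left(- \frac{91}{24} + 48738\right) + 28502 = \frac{1169621}{24} + 28502 = \frac{1853669}{24}$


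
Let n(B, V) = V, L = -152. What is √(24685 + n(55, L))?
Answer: √24533 ≈ 156.63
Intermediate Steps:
√(24685 + n(55, L)) = √(24685 - 152) = √24533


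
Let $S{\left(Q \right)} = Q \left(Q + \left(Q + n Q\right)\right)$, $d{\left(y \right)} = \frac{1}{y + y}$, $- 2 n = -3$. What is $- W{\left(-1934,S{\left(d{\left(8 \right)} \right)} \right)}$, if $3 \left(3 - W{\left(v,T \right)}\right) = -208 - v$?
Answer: $\frac{1717}{3} \approx 572.33$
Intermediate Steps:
$n = \frac{3}{2}$ ($n = \left(- \frac{1}{2}\right) \left(-3\right) = \frac{3}{2} \approx 1.5$)
$d{\left(y \right)} = \frac{1}{2 y}$
$S{\left(Q \right)} = \frac{7 Q^{2}}{2}$ ($S{\left(Q \right)} = Q \left(Q + \left(Q + \frac{3 Q}{2}\right)\right) = Q \left(Q + \frac{5 Q}{2}\right) = Q \frac{7 Q}{2} = \frac{7 Q^{2}}{2}$)
$W{\left(v,T \right)} = \frac{217}{3} + \frac{v}{3}$ ($W{\left(v,T \right)} = 3 - \frac{-208 - v}{3} = 3 + \left(\frac{208}{3} + \frac{v}{3}\right) = \frac{217}{3} + \frac{v}{3}$)
$- W{\left(-1934,S{\left(d{\left(8 \right)} \right)} \right)} = - (\frac{217}{3} + \frac{1}{3} \left(-1934\right)) = - (\frac{217}{3} - \frac{1934}{3}) = \left(-1\right) \left(- \frac{1717}{3}\right) = \frac{1717}{3}$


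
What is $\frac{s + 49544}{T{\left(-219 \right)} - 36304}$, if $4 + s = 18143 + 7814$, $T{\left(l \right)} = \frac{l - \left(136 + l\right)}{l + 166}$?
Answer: $- \frac{4001341}{1923976} \approx -2.0797$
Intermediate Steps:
$T{\left(l \right)} = - \frac{136}{166 + l}$
$s = 25953$ ($s = -4 + \left(18143 + 7814\right) = -4 + 25957 = 25953$)
$\frac{s + 49544}{T{\left(-219 \right)} - 36304} = \frac{25953 + 49544}{- \frac{136}{166 - 219} - 36304} = \frac{75497}{- \frac{136}{-53} - 36304} = \frac{75497}{\left(-136\right) \left(- \frac{1}{53}\right) - 36304} = \frac{75497}{\frac{136}{53} - 36304} = \frac{75497}{- \frac{1923976}{53}} = 75497 \left(- \frac{53}{1923976}\right) = - \frac{4001341}{1923976}$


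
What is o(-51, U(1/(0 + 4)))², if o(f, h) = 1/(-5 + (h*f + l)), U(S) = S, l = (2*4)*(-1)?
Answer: 16/10609 ≈ 0.0015082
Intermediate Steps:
l = -8 (l = 8*(-1) = -8)
o(f, h) = 1/(-13 + f*h) (o(f, h) = 1/(-5 + (h*f - 8)) = 1/(-5 + (f*h - 8)) = 1/(-5 + (-8 + f*h)) = 1/(-13 + f*h))
o(-51, U(1/(0 + 4)))² = (1/(-13 - 51/(0 + 4)))² = (1/(-13 - 51/4))² = (1/(-103/4))² = (-4/103)² = 16/10609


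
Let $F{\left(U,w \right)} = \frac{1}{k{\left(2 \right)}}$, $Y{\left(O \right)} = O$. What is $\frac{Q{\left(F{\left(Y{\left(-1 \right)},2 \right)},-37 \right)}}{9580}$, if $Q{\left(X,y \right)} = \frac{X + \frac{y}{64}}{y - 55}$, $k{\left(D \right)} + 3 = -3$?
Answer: $\frac{143}{169221120} \approx 8.4505 \cdot 10^{-7}$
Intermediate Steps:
$k{\left(D \right)} = -6$ ($k{\left(D \right)} = -3 - 3 = -6$)
$F{\left(U,w \right)} = - \frac{1}{6}$ ($F{\left(U,w \right)} = \frac{1}{-6} = - \frac{1}{6}$)
$Q{\left(X,y \right)} = \frac{X + \frac{y}{64}}{-55 + y}$ ($Q{\left(X,y \right)} = \frac{X + y \frac{1}{64}}{-55 + y} = \frac{X + \frac{y}{64}}{-55 + y}$)
$\frac{Q{\left(F{\left(Y{\left(-1 \right)},2 \right)},-37 \right)}}{9580} = \frac{\frac{1}{-55 - 37} \left(- \frac{1}{6} + \frac{1}{64} \left(-37\right)\right)}{9580} = \frac{- \frac{1}{6} - \frac{37}{64}}{-92} \cdot \frac{1}{9580} = \left(- \frac{1}{92}\right) \left(- \frac{143}{192}\right) \frac{1}{9580} = \frac{143}{17664} \cdot \frac{1}{9580} = \frac{143}{169221120}$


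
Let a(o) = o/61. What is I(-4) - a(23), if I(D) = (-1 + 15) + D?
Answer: 587/61 ≈ 9.6230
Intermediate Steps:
a(o) = o/61 (a(o) = o*(1/61) = o/61)
I(D) = 14 + D
I(-4) - a(23) = (14 - 4) - 23/61 = 10 - 1*23/61 = 10 - 23/61 = 587/61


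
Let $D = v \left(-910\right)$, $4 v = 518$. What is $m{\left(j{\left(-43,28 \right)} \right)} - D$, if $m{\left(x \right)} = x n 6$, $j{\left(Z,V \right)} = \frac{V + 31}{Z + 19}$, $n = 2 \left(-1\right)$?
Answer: $\frac{235749}{2} \approx 1.1787 \cdot 10^{5}$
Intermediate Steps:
$v = \frac{259}{2}$ ($v = \frac{1}{4} \cdot 518 = \frac{259}{2} \approx 129.5$)
$n = -2$
$j{\left(Z,V \right)} = \frac{31 + V}{19 + Z}$
$D = -117845$ ($D = \frac{259}{2} \left(-910\right) = -117845$)
$m{\left(x \right)} = - 12 x$ ($m{\left(x \right)} = x \left(-2\right) 6 = - 2 x 6 = - 12 x$)
$m{\left(j{\left(-43,28 \right)} \right)} - D = - 12 \frac{31 + 28}{19 - 43} - -117845 = - 12 \frac{1}{-24} \cdot 59 + 117845 = - 12 \left(\left(- \frac{1}{24}\right) 59\right) + 117845 = \left(-12\right) \left(- \frac{59}{24}\right) + 117845 = \frac{59}{2} + 117845 = \frac{235749}{2}$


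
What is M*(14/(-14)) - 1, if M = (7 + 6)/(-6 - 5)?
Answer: 2/11 ≈ 0.18182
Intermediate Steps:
M = -13/11 (M = 13/(-11) = 13*(-1/11) = -13/11 ≈ -1.1818)
M*(14/(-14)) - 1 = -182/(11*(-14)) - 1 = -182*(-1)/(11*14) - 1 = -13/11*(-1) - 1 = 13/11 - 1 = 2/11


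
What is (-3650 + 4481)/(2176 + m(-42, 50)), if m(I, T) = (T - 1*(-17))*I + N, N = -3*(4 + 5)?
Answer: -831/665 ≈ -1.2496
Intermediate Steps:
N = -27 (N = -3*9 = -27)
m(I, T) = -27 + I*(17 + T) (m(I, T) = (T - 1*(-17))*I - 27 = (T + 17)*I - 27 = (17 + T)*I - 27 = I*(17 + T) - 27 = -27 + I*(17 + T))
(-3650 + 4481)/(2176 + m(-42, 50)) = (-3650 + 4481)/(2176 + (-27 + 17*(-42) - 42*50)) = 831/(2176 + (-27 - 714 - 2100)) = 831/(2176 - 2841) = 831/(-665) = 831*(-1/665) = -831/665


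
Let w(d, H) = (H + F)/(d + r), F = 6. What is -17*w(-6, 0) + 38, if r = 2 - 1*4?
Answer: 203/4 ≈ 50.750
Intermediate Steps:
r = -2 (r = 2 - 4 = -2)
w(d, H) = (6 + H)/(-2 + d) (w(d, H) = (H + 6)/(d - 2) = (6 + H)/(-2 + d))
-17*w(-6, 0) + 38 = -17*(6 + 0)/(-2 - 6) + 38 = -17*6/(-8) + 38 = -(-17)*6/8 + 38 = -17*(-¾) + 38 = 51/4 + 38 = 203/4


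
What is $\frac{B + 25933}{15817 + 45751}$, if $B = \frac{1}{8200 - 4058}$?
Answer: $\frac{107414487}{255014656} \approx 0.42121$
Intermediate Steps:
$B = \frac{1}{4142} \approx 0.00024143$
$\frac{B + 25933}{15817 + 45751} = \frac{\frac{1}{4142} + 25933}{15817 + 45751} = \frac{107414487}{4142 \cdot 61568} = \frac{107414487}{4142} \cdot \frac{1}{61568} = \frac{107414487}{255014656}$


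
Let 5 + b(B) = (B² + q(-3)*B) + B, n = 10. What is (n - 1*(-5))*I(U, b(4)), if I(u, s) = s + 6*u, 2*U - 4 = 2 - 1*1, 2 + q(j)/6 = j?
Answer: -1350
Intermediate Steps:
q(j) = -12 + 6*j
U = 5/2 (U = 2 + (2 - 1*1)/2 = 2 + (2 - 1)/2 = 2 + (½)*1 = 2 + ½ = 5/2 ≈ 2.5000)
b(B) = -5 + B² - 29*B (b(B) = -5 + ((B² + (-12 + 6*(-3))*B) + B) = -5 + ((B² + (-12 - 18)*B) + B) = -5 + ((B² - 30*B) + B) = -5 + (B² - 29*B) = -5 + B² - 29*B)
(n - 1*(-5))*I(U, b(4)) = (10 - 1*(-5))*((-5 + 4² - 29*4) + 6*(5/2)) = (10 + 5)*((-5 + 16 - 116) + 15) = 15*(-105 + 15) = 15*(-90) = -1350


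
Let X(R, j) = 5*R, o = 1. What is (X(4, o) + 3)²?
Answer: 529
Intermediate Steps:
(X(4, o) + 3)² = (5*4 + 3)² = (20 + 3)² = 23² = 529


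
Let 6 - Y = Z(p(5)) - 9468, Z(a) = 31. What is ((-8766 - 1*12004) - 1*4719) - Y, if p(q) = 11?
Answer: -34932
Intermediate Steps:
Y = 9443 (Y = 6 - (31 - 9468) = 6 - 1*(-9437) = 6 + 9437 = 9443)
((-8766 - 1*12004) - 1*4719) - Y = ((-8766 - 1*12004) - 1*4719) - 1*9443 = ((-8766 - 12004) - 4719) - 9443 = (-20770 - 4719) - 9443 = -25489 - 9443 = -34932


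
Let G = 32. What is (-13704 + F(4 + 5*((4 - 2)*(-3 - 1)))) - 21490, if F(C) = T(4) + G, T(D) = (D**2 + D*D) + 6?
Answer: -35124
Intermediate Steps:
T(D) = 6 + 2*D**2 (T(D) = (D**2 + D**2) + 6 = 2*D**2 + 6 = 6 + 2*D**2)
F(C) = 70 (F(C) = (6 + 2*4**2) + 32 = (6 + 2*16) + 32 = (6 + 32) + 32 = 38 + 32 = 70)
(-13704 + F(4 + 5*((4 - 2)*(-3 - 1)))) - 21490 = (-13704 + 70) - 21490 = -13634 - 21490 = -35124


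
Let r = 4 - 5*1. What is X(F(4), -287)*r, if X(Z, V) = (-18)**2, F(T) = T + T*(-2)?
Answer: -324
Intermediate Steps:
F(T) = -T (F(T) = T - 2*T = -T)
X(Z, V) = 324
r = -1 (r = 4 - 5 = -1)
X(F(4), -287)*r = 324*(-1) = -324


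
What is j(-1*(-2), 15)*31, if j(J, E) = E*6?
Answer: 2790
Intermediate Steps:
j(J, E) = 6*E
j(-1*(-2), 15)*31 = (6*15)*31 = 90*31 = 2790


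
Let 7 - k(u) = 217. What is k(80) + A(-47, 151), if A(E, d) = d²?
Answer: 22591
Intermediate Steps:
k(u) = -210 (k(u) = 7 - 1*217 = 7 - 217 = -210)
k(80) + A(-47, 151) = -210 + 151² = -210 + 22801 = 22591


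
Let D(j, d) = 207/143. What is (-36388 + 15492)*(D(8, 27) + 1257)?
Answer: -3760402368/143 ≈ -2.6297e+7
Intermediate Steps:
D(j, d) = 207/143 (D(j, d) = 207*(1/143) = 207/143)
(-36388 + 15492)*(D(8, 27) + 1257) = (-36388 + 15492)*(207/143 + 1257) = -20896*179958/143 = -3760402368/143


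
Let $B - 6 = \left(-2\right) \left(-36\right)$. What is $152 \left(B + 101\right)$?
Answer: $27208$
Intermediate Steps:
$B = 78$ ($B = 6 - -72 = 6 + 72 = 78$)
$152 \left(B + 101\right) = 152 \left(78 + 101\right) = 152 \cdot 179 = 27208$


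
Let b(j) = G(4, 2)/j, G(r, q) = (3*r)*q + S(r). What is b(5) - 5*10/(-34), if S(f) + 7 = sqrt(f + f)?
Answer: 414/85 + 2*sqrt(2)/5 ≈ 5.4363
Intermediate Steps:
S(f) = -7 + sqrt(2)*sqrt(f) (S(f) = -7 + sqrt(f + f) = -7 + sqrt(2*f) = -7 + sqrt(2)*sqrt(f))
G(r, q) = -7 + sqrt(2)*sqrt(r) + 3*q*r (G(r, q) = (3*r)*q + (-7 + sqrt(2)*sqrt(r)) = 3*q*r + (-7 + sqrt(2)*sqrt(r)) = -7 + sqrt(2)*sqrt(r) + 3*q*r)
b(j) = (17 + 2*sqrt(2))/j (b(j) = (-7 + sqrt(2)*sqrt(4) + 3*2*4)/j = (-7 + sqrt(2)*2 + 24)/j = (-7 + 2*sqrt(2) + 24)/j = (17 + 2*sqrt(2))/j)
b(5) - 5*10/(-34) = (17 + 2*sqrt(2))/5 - 5*10/(-34) = (17 + 2*sqrt(2))/5 - 50*(-1/34) = (17/5 + 2*sqrt(2)/5) + 25/17 = 414/85 + 2*sqrt(2)/5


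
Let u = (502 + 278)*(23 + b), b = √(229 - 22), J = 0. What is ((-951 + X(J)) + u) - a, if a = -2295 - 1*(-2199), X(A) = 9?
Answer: 17094 + 2340*√23 ≈ 28316.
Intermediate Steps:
a = -96 (a = -2295 + 2199 = -96)
b = 3*√23 (b = √207 = 3*√23 ≈ 14.387)
u = 17940 + 2340*√23 (u = (502 + 278)*(23 + 3*√23) = 780*(23 + 3*√23) = 17940 + 2340*√23 ≈ 29162.)
((-951 + X(J)) + u) - a = ((-951 + 9) + (17940 + 2340*√23)) - 1*(-96) = (-942 + (17940 + 2340*√23)) + 96 = (16998 + 2340*√23) + 96 = 17094 + 2340*√23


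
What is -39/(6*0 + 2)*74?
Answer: -1443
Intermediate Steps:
-39/(6*0 + 2)*74 = -39/(0 + 2)*74 = -39/2*74 = -1443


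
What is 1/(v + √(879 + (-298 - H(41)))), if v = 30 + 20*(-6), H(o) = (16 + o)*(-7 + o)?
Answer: -90/9457 - I*√1357/9457 ≈ -0.0095168 - 0.0038953*I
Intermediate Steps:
H(o) = (-7 + o)*(16 + o)
v = -90 (v = 30 - 120 = -90)
1/(v + √(879 + (-298 - H(41)))) = 1/(-90 + √(879 + (-298 - (-112 + 41² + 9*41)))) = 1/(-90 + √(879 + (-298 - (-112 + 1681 + 369)))) = 1/(-90 + √(879 + (-298 - 1*1938))) = 1/(-90 + √(879 + (-298 - 1938))) = 1/(-90 + √(879 - 2236)) = 1/(-90 + √(-1357)) = 1/(-90 + I*√1357)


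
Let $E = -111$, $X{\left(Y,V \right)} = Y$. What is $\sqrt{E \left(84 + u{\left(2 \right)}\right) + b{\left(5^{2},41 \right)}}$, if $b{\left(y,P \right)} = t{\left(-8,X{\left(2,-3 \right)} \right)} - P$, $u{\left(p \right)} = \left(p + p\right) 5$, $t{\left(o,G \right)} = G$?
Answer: $9 i \sqrt{143} \approx 107.62 i$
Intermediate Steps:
$u{\left(p \right)} = 10 p$ ($u{\left(p \right)} = 2 p 5 = 10 p$)
$b{\left(y,P \right)} = 2 - P$
$\sqrt{E \left(84 + u{\left(2 \right)}\right) + b{\left(5^{2},41 \right)}} = \sqrt{- 111 \left(84 + 10 \cdot 2\right) + \left(2 - 41\right)} = \sqrt{- 111 \left(84 + 20\right) + \left(2 - 41\right)} = \sqrt{\left(-111\right) 104 - 39} = \sqrt{-11544 - 39} = \sqrt{-11583} = 9 i \sqrt{143}$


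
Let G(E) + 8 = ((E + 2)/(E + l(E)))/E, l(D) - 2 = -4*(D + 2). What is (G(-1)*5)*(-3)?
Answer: 115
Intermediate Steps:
l(D) = -6 - 4*D (l(D) = 2 - 4*(D + 2) = 2 - 4*(2 + D) = 2 + (-8 - 4*D) = -6 - 4*D)
G(E) = -8 + (2 + E)/(E*(-6 - 3*E)) (G(E) = -8 + ((E + 2)/(E + (-6 - 4*E)))/E = -8 + ((2 + E)/(-6 - 3*E))/E = -8 + (2 + E)/(E*(-6 - 3*E)))
(G(-1)*5)*(-3) = ((-8 - ⅓/(-1))*5)*(-3) = ((-8 - ⅓*(-1))*5)*(-3) = ((-8 + ⅓)*5)*(-3) = -23/3*5*(-3) = -115/3*(-3) = 115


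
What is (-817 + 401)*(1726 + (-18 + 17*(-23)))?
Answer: -547872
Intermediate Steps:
(-817 + 401)*(1726 + (-18 + 17*(-23))) = -416*(1726 + (-18 - 391)) = -416*(1726 - 409) = -416*1317 = -547872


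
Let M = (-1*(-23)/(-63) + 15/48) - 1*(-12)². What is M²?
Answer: 21084492025/1016064 ≈ 20751.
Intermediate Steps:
M = -145205/1008 (M = (23*(-1/63) + 15*(1/48)) - 1*144 = (-23/63 + 5/16) - 144 = -53/1008 - 144 = -145205/1008 ≈ -144.05)
M² = (-145205/1008)² = 21084492025/1016064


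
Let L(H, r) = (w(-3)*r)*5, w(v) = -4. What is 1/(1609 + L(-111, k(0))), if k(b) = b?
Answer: 1/1609 ≈ 0.00062150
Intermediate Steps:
L(H, r) = -20*r (L(H, r) = -4*r*5 = -20*r)
1/(1609 + L(-111, k(0))) = 1/(1609 - 20*0) = 1/(1609 + 0) = 1/1609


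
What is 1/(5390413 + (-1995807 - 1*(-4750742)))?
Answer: 1/8145348 ≈ 1.2277e-7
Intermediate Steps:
1/(5390413 + (-1995807 - 1*(-4750742))) = 1/(5390413 + (-1995807 + 4750742)) = 1/(5390413 + 2754935) = 1/8145348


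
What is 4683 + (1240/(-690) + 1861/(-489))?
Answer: 17535562/3749 ≈ 4677.4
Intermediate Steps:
4683 + (1240/(-690) + 1861/(-489)) = 4683 + (1240*(-1/690) + 1861*(-1/489)) = 4683 + (-124/69 - 1861/489) = 4683 - 21005/3749 = 17535562/3749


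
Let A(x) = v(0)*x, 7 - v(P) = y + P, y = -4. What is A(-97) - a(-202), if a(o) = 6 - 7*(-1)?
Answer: -1080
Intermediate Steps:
v(P) = 11 - P (v(P) = 7 - (-4 + P) = 7 + (4 - P) = 11 - P)
A(x) = 11*x (A(x) = (11 - 1*0)*x = (11 + 0)*x = 11*x)
a(o) = 13 (a(o) = 6 + 7 = 13)
A(-97) - a(-202) = 11*(-97) - 1*13 = -1067 - 13 = -1080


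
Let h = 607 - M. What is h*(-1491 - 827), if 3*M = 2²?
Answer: -4211806/3 ≈ -1.4039e+6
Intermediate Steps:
M = 4/3 (M = (⅓)*2² = (⅓)*4 = 4/3 ≈ 1.3333)
h = 1817/3 (h = 607 - 1*4/3 = 607 - 4/3 = 1817/3 ≈ 605.67)
h*(-1491 - 827) = 1817*(-1491 - 827)/3 = (1817/3)*(-2318) = -4211806/3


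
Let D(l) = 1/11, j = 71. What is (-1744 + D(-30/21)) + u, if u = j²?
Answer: 36268/11 ≈ 3297.1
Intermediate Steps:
D(l) = 1/11
u = 5041 (u = 71² = 5041)
(-1744 + D(-30/21)) + u = (-1744 + 1/11) + 5041 = -19183/11 + 5041 = 36268/11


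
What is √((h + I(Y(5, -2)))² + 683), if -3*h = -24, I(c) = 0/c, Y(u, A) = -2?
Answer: 3*√83 ≈ 27.331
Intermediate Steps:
I(c) = 0
h = 8 (h = -⅓*(-24) = 8)
√((h + I(Y(5, -2)))² + 683) = √((8 + 0)² + 683) = √(8² + 683) = √(64 + 683) = √747 = 3*√83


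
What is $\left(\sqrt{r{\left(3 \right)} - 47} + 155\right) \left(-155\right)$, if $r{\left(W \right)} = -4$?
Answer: $-24025 - 155 i \sqrt{51} \approx -24025.0 - 1106.9 i$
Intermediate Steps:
$\left(\sqrt{r{\left(3 \right)} - 47} + 155\right) \left(-155\right) = \left(\sqrt{-4 - 47} + 155\right) \left(-155\right) = \left(\sqrt{-51} + 155\right) \left(-155\right) = \left(i \sqrt{51} + 155\right) \left(-155\right) = \left(155 + i \sqrt{51}\right) \left(-155\right) = -24025 - 155 i \sqrt{51}$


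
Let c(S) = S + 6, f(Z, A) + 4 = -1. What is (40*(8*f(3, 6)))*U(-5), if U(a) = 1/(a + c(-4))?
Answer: 1600/3 ≈ 533.33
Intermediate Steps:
f(Z, A) = -5 (f(Z, A) = -4 - 1 = -5)
c(S) = 6 + S
U(a) = 1/(2 + a) (U(a) = 1/(a + (6 - 4)) = 1/(a + 2) = 1/(2 + a))
(40*(8*f(3, 6)))*U(-5) = (40*(8*(-5)))/(2 - 5) = (40*(-40))/(-3) = -1600*(-⅓) = 1600/3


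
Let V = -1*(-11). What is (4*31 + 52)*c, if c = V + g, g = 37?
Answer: 8448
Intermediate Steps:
V = 11
c = 48 (c = 11 + 37 = 48)
(4*31 + 52)*c = (4*31 + 52)*48 = (124 + 52)*48 = 176*48 = 8448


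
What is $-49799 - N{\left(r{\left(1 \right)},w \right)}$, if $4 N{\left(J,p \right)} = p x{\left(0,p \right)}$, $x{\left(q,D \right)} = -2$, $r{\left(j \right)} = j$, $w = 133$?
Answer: $- \frac{99465}{2} \approx -49733.0$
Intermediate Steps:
$N{\left(J,p \right)} = - \frac{p}{2}$ ($N{\left(J,p \right)} = \frac{p \left(-2\right)}{4} = \frac{\left(-2\right) p}{4} = - \frac{p}{2}$)
$-49799 - N{\left(r{\left(1 \right)},w \right)} = -49799 - \left(- \frac{1}{2}\right) 133 = -49799 - - \frac{133}{2} = -49799 + \frac{133}{2} = - \frac{99465}{2}$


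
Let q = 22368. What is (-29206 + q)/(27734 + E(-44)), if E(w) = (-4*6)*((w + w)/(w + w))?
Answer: -3419/13855 ≈ -0.24677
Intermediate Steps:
E(w) = -24 (E(w) = -24*2*w/(2*w) = -24*2*w*1/(2*w) = -24*1 = -24)
(-29206 + q)/(27734 + E(-44)) = (-29206 + 22368)/(27734 - 24) = -6838/27710 = -6838*1/27710 = -3419/13855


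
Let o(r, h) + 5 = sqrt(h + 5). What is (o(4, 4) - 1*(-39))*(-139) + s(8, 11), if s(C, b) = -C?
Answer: -5151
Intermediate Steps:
o(r, h) = -5 + sqrt(5 + h) (o(r, h) = -5 + sqrt(h + 5) = -5 + sqrt(5 + h))
(o(4, 4) - 1*(-39))*(-139) + s(8, 11) = ((-5 + sqrt(5 + 4)) - 1*(-39))*(-139) - 1*8 = ((-5 + sqrt(9)) + 39)*(-139) - 8 = ((-5 + 3) + 39)*(-139) - 8 = (-2 + 39)*(-139) - 8 = 37*(-139) - 8 = -5143 - 8 = -5151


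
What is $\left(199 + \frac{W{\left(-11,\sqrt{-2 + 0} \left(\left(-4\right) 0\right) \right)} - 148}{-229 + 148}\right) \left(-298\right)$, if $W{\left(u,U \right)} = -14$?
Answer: $-59898$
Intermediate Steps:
$\left(199 + \frac{W{\left(-11,\sqrt{-2 + 0} \left(\left(-4\right) 0\right) \right)} - 148}{-229 + 148}\right) \left(-298\right) = \left(199 + \frac{-14 - 148}{-229 + 148}\right) \left(-298\right) = \left(199 - \frac{162}{-81}\right) \left(-298\right) = \left(199 - -2\right) \left(-298\right) = \left(199 + 2\right) \left(-298\right) = 201 \left(-298\right) = -59898$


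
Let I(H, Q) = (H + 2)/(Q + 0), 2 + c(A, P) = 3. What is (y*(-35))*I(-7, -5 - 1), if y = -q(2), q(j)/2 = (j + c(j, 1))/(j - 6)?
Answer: -175/4 ≈ -43.750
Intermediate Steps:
c(A, P) = 1 (c(A, P) = -2 + 3 = 1)
I(H, Q) = (2 + H)/Q
q(j) = 2*(1 + j)/(-6 + j) (q(j) = 2*((j + 1)/(j - 6)) = 2*((1 + j)/(-6 + j)) = 2*(1 + j)/(-6 + j))
y = 3/2 (y = -2*(1 + 2)/(-6 + 2) = -2*3/(-4) = -2*(-1)*3/4 = -1*(-3/2) = 3/2 ≈ 1.5000)
(y*(-35))*I(-7, -5 - 1) = ((3/2)*(-35))*((2 - 7)/(-5 - 1)) = -105*(-5)/(2*(-6)) = -(-35)*(-5)/4 = -105/2*5/6 = -175/4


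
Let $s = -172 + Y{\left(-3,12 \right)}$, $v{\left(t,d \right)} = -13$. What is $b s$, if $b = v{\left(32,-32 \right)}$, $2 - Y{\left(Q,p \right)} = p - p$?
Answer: $2210$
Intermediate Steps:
$Y{\left(Q,p \right)} = 2$ ($Y{\left(Q,p \right)} = 2 - \left(p - p\right) = 2 - 0 = 2 + 0 = 2$)
$b = -13$
$s = -170$ ($s = -172 + 2 = -170$)
$b s = \left(-13\right) \left(-170\right) = 2210$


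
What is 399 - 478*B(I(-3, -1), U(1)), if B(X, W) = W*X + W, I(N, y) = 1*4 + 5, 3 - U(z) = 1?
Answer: -9161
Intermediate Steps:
U(z) = 2 (U(z) = 3 - 1*1 = 3 - 1 = 2)
I(N, y) = 9 (I(N, y) = 4 + 5 = 9)
B(X, W) = W + W*X
399 - 478*B(I(-3, -1), U(1)) = 399 - 956*(1 + 9) = 399 - 956*10 = 399 - 478*20 = 399 - 9560 = -9161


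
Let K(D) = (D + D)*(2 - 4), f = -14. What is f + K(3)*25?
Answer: -314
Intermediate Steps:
K(D) = -4*D (K(D) = (2*D)*(-2) = -4*D)
f + K(3)*25 = -14 - 4*3*25 = -14 - 12*25 = -14 - 300 = -314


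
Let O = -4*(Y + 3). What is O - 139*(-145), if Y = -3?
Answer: 20155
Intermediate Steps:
O = 0 (O = -4*(-3 + 3) = -4*0 = 0)
O - 139*(-145) = 0 - 139*(-145) = 0 + 20155 = 20155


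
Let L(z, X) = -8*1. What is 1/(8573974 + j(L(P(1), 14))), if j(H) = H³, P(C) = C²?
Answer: 1/8573462 ≈ 1.1664e-7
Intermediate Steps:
L(z, X) = -8
1/(8573974 + j(L(P(1), 14))) = 1/(8573974 + (-8)³) = 1/(8573974 - 512) = 1/8573462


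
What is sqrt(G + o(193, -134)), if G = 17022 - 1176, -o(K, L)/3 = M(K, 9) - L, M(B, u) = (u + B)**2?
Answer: 2*I*sqrt(26742) ≈ 327.06*I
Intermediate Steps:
M(B, u) = (B + u)**2
o(K, L) = -3*(9 + K)**2 + 3*L (o(K, L) = -3*((K + 9)**2 - L) = -3*((9 + K)**2 - L) = -3*(9 + K)**2 + 3*L)
G = 15846
sqrt(G + o(193, -134)) = sqrt(15846 + (-3*(9 + 193)**2 + 3*(-134))) = sqrt(15846 + (-3*202**2 - 402)) = sqrt(15846 + (-3*40804 - 402)) = sqrt(15846 + (-122412 - 402)) = sqrt(15846 - 122814) = sqrt(-106968) = 2*I*sqrt(26742)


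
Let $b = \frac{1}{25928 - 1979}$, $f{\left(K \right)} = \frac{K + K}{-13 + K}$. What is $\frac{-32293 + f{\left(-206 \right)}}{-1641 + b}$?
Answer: $\frac{56453820165}{2868922484} \approx 19.678$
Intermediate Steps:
$f{\left(K \right)} = \frac{2 K}{-13 + K}$
$b = \frac{1}{23949} \approx 4.1755 \cdot 10^{-5}$
$\frac{-32293 + f{\left(-206 \right)}}{-1641 + b} = \frac{-32293 + 2 \left(-206\right) \frac{1}{-13 - 206}}{-1641 + \frac{1}{23949}} = \frac{-32293 + 2 \left(-206\right) \frac{1}{-219}}{- \frac{39300308}{23949}} = \left(-32293 + 2 \left(-206\right) \left(- \frac{1}{219}\right)\right) \left(- \frac{23949}{39300308}\right) = \left(-32293 + \frac{412}{219}\right) \left(- \frac{23949}{39300308}\right) = \left(- \frac{7071755}{219}\right) \left(- \frac{23949}{39300308}\right) = \frac{56453820165}{2868922484}$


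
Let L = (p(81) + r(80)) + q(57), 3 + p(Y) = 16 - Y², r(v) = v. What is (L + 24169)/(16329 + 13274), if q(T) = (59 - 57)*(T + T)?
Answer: 17929/29603 ≈ 0.60565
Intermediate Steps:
q(T) = 4*T (q(T) = 2*(2*T) = 4*T)
p(Y) = 13 - Y² (p(Y) = -3 + (16 - Y²) = 13 - Y²)
L = -6240 (L = ((13 - 1*81²) + 80) + 4*57 = ((13 - 1*6561) + 80) + 228 = ((13 - 6561) + 80) + 228 = (-6548 + 80) + 228 = -6468 + 228 = -6240)
(L + 24169)/(16329 + 13274) = (-6240 + 24169)/(16329 + 13274) = 17929/29603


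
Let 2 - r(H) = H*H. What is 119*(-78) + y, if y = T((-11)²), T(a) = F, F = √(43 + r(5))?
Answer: -9282 + 2*√5 ≈ -9277.5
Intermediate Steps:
r(H) = 2 - H² (r(H) = 2 - H*H = 2 - H²)
F = 2*√5 (F = √(43 + (2 - 1*5²)) = √(43 + (2 - 1*25)) = √(43 + (2 - 25)) = √(43 - 23) = √20 = 2*√5 ≈ 4.4721)
T(a) = 2*√5
y = 2*√5 ≈ 4.4721
119*(-78) + y = 119*(-78) + 2*√5 = -9282 + 2*√5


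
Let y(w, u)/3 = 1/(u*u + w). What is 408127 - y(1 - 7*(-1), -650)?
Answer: 57478974171/140836 ≈ 4.0813e+5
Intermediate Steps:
y(w, u) = 3/(w + u**2) (y(w, u) = 3/(u*u + w) = 3/(u**2 + w) = 3/(w + u**2))
408127 - y(1 - 7*(-1), -650) = 408127 - 3/((1 - 7*(-1)) + (-650)**2) = 408127 - 3/((1 + 7) + 422500) = 408127 - 3/(8 + 422500) = 408127 - 3/422508 = 408127 - 1*1/140836 = 408127 - 1/140836 = 57478974171/140836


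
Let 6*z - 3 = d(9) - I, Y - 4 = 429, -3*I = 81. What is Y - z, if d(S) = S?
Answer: 853/2 ≈ 426.50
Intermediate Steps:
I = -27 (I = -⅓*81 = -27)
Y = 433 (Y = 4 + 429 = 433)
z = 13/2 (z = ½ + (9 - 1*(-27))/6 = ½ + (9 + 27)/6 = ½ + (⅙)*36 = ½ + 6 = 13/2 ≈ 6.5000)
Y - z = 433 - 1*13/2 = 433 - 13/2 = 853/2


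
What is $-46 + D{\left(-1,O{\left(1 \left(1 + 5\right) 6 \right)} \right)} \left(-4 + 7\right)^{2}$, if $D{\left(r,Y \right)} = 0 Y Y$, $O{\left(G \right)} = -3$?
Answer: $-46$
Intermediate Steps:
$D{\left(r,Y \right)} = 0$ ($D{\left(r,Y \right)} = 0 Y = 0$)
$-46 + D{\left(-1,O{\left(1 \left(1 + 5\right) 6 \right)} \right)} \left(-4 + 7\right)^{2} = -46 + 0 \left(-4 + 7\right)^{2} = -46 + 0 \cdot 3^{2} = -46 + 0 \cdot 9 = -46 + 0 = -46$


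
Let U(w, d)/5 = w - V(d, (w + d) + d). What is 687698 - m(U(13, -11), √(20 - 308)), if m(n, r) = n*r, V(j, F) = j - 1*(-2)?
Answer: 687698 - 1320*I*√2 ≈ 6.877e+5 - 1866.8*I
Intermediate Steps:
V(j, F) = 2 + j (V(j, F) = j + 2 = 2 + j)
U(w, d) = -10 - 5*d + 5*w (U(w, d) = 5*(w - (2 + d)) = 5*(w + (-2 - d)) = 5*(-2 + w - d) = -10 - 5*d + 5*w)
687698 - m(U(13, -11), √(20 - 308)) = 687698 - (-10 - 5*(-11) + 5*13)*√(20 - 308) = 687698 - (-10 + 55 + 65)*√(-288) = 687698 - 110*12*I*√2 = 687698 - 1320*I*√2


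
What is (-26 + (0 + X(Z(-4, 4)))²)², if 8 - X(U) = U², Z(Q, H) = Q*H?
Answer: 3779544484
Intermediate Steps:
Z(Q, H) = H*Q
X(U) = 8 - U²
(-26 + (0 + X(Z(-4, 4)))²)² = (-26 + (0 + (8 - (4*(-4))²))²)² = (-26 + (0 + (8 - 1*(-16)²))²)² = (-26 + (0 + (8 - 1*256))²)² = (-26 + (0 + (8 - 256))²)² = (-26 + (0 - 248)²)² = (-26 + (-248)²)² = (-26 + 61504)² = 61478² = 3779544484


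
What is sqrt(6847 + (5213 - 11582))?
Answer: sqrt(478) ≈ 21.863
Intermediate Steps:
sqrt(6847 + (5213 - 11582)) = sqrt(6847 - 6369) = sqrt(478)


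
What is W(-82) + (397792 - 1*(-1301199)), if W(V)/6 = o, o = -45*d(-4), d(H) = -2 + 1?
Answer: 1699261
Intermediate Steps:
d(H) = -1
o = 45 (o = -45*(-1) = 45)
W(V) = 270 (W(V) = 6*45 = 270)
W(-82) + (397792 - 1*(-1301199)) = 270 + (397792 - 1*(-1301199)) = 270 + (397792 + 1301199) = 270 + 1698991 = 1699261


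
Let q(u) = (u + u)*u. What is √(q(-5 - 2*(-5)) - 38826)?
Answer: 2*I*√9694 ≈ 196.92*I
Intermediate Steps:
q(u) = 2*u² (q(u) = (2*u)*u = 2*u²)
√(q(-5 - 2*(-5)) - 38826) = √(2*(-5 - 2*(-5))² - 38826) = √(2*(-5 + 10)² - 38826) = √(2*5² - 38826) = √(2*25 - 38826) = √(50 - 38826) = √(-38776) = 2*I*√9694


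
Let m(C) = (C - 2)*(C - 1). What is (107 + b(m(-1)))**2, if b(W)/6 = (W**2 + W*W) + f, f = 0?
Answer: 290521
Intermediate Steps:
m(C) = (-1 + C)*(-2 + C) (m(C) = (-2 + C)*(-1 + C) = (-1 + C)*(-2 + C))
b(W) = 12*W**2 (b(W) = 6*((W**2 + W*W) + 0) = 6*((W**2 + W**2) + 0) = 6*(2*W**2 + 0) = 6*(2*W**2) = 12*W**2)
(107 + b(m(-1)))**2 = (107 + 12*(2 + (-1)**2 - 3*(-1))**2)**2 = (107 + 12*(2 + 1 + 3)**2)**2 = (107 + 12*6**2)**2 = (107 + 12*36)**2 = (107 + 432)**2 = 539**2 = 290521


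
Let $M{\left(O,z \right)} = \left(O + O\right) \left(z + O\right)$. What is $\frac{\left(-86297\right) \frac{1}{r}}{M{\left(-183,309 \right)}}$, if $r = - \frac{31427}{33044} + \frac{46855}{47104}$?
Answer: $\frac{763191337472}{17801617617} \approx 42.872$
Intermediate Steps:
$M{\left(O,z \right)} = 2 O \left(O + z\right)$
$r = \frac{1544073}{35375104}$ ($r = \left(-31427\right) \frac{1}{33044} + 46855 \cdot \frac{1}{47104} = - \frac{2857}{3004} + \frac{46855}{47104} = \frac{1544073}{35375104} \approx 0.043649$)
$\frac{\left(-86297\right) \frac{1}{r}}{M{\left(-183,309 \right)}} = \frac{\left(-86297\right) \frac{1}{\frac{1544073}{35375104}}}{2 \left(-183\right) \left(-183 + 309\right)} = \frac{\left(-86297\right) \frac{35375104}{1544073}}{2 \left(-183\right) 126} = - \frac{3052765349888}{1544073 \left(-46116\right)} = \left(- \frac{3052765349888}{1544073}\right) \left(- \frac{1}{46116}\right) = \frac{763191337472}{17801617617}$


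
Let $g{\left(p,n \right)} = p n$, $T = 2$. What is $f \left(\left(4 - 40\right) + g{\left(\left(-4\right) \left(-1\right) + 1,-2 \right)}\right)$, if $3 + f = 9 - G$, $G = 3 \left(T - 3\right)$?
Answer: $-414$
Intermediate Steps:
$G = -3$ ($G = 3 \left(2 - 3\right) = 3 \left(-1\right) = -3$)
$f = 9$ ($f = -3 + \left(9 - -3\right) = -3 + \left(9 + 3\right) = -3 + 12 = 9$)
$g{\left(p,n \right)} = n p$
$f \left(\left(4 - 40\right) + g{\left(\left(-4\right) \left(-1\right) + 1,-2 \right)}\right) = 9 \left(\left(4 - 40\right) - 2 \left(\left(-4\right) \left(-1\right) + 1\right)\right) = 9 \left(-36 - 2 \left(4 + 1\right)\right) = 9 \left(-36 - 10\right) = 9 \left(-46\right) = -414$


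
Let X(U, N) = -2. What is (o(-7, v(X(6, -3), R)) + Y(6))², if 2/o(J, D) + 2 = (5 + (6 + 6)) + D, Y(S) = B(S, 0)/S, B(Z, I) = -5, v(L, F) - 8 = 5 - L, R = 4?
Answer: 529/900 ≈ 0.58778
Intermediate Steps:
v(L, F) = 13 - L (v(L, F) = 8 + (5 - L) = 13 - L)
Y(S) = -5/S
o(J, D) = 2/(15 + D) (o(J, D) = 2/(-2 + ((5 + (6 + 6)) + D)) = 2/(-2 + ((5 + 12) + D)) = 2/(-2 + (17 + D)) = 2/(15 + D))
(o(-7, v(X(6, -3), R)) + Y(6))² = (2/(15 + (13 - 1*(-2))) - 5/6)² = (2/(15 + (13 + 2)) - 5*⅙)² = (2/(15 + 15) - ⅚)² = (2/30 - ⅚)² = (2*(1/30) - ⅚)² = (1/15 - ⅚)² = (-23/30)² = 529/900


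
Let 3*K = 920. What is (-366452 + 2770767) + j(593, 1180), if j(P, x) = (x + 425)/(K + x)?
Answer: 2144649943/892 ≈ 2.4043e+6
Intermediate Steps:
K = 920/3 (K = (⅓)*920 = 920/3 ≈ 306.67)
j(P, x) = (425 + x)/(920/3 + x) (j(P, x) = (x + 425)/(920/3 + x) = (425 + x)/(920/3 + x))
(-366452 + 2770767) + j(593, 1180) = (-366452 + 2770767) + 3*(425 + 1180)/(920 + 3*1180) = 2404315 + 3*1605/(920 + 3540) = 2404315 + 3*1605/4460 = 2404315 + 3*(1/4460)*1605 = 2404315 + 963/892 = 2144649943/892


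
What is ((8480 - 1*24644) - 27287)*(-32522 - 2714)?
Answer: 1531039436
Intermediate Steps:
((8480 - 1*24644) - 27287)*(-32522 - 2714) = ((8480 - 24644) - 27287)*(-35236) = (-16164 - 27287)*(-35236) = -43451*(-35236) = 1531039436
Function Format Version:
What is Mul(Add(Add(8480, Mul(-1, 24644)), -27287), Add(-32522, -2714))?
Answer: 1531039436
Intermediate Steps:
Mul(Add(Add(8480, Mul(-1, 24644)), -27287), Add(-32522, -2714)) = Mul(Add(Add(8480, -24644), -27287), -35236) = Mul(Add(-16164, -27287), -35236) = Mul(-43451, -35236) = 1531039436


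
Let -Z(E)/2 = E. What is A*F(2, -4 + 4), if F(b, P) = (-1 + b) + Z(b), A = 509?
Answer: -1527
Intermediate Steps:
Z(E) = -2*E
F(b, P) = -1 - b (F(b, P) = (-1 + b) - 2*b = -1 - b)
A*F(2, -4 + 4) = 509*(-1 - 1*2) = 509*(-1 - 2) = 509*(-3) = -1527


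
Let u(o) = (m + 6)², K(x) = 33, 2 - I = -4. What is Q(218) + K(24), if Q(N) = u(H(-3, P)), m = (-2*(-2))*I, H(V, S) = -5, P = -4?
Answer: 933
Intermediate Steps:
I = 6 (I = 2 - 1*(-4) = 2 + 4 = 6)
m = 24 (m = -2*(-2)*6 = 4*6 = 24)
u(o) = 900 (u(o) = (24 + 6)² = 30² = 900)
Q(N) = 900
Q(218) + K(24) = 900 + 33 = 933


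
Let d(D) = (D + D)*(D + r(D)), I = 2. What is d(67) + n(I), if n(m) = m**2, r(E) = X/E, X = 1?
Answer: 8984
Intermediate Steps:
r(E) = 1/E
d(D) = 2*D*(D + 1/D) (d(D) = (D + D)*(D + 1/D) = (2*D)*(D + 1/D) = 2*D*(D + 1/D))
d(67) + n(I) = (2 + 2*67**2) + 2**2 = (2 + 2*4489) + 4 = (2 + 8978) + 4 = 8980 + 4 = 8984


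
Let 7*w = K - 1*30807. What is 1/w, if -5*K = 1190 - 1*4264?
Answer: -35/150961 ≈ -0.00023185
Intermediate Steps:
K = 3074/5 (K = -(1190 - 1*4264)/5 = -(1190 - 4264)/5 = -⅕*(-3074) = 3074/5 ≈ 614.80)
w = -150961/35 (w = (3074/5 - 1*30807)/7 = (3074/5 - 30807)/7 = (⅐)*(-150961/5) = -150961/35 ≈ -4313.2)
1/w = 1/(-150961/35) = -35/150961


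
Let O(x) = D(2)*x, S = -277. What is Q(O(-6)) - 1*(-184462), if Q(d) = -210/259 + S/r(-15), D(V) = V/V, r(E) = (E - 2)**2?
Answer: 1972433247/10693 ≈ 1.8446e+5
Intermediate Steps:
r(E) = (-2 + E)**2
D(V) = 1
O(x) = x (O(x) = 1*x = x)
Q(d) = -18919/10693 (Q(d) = -210/259 - 277/(-2 - 15)**2 = -210*1/259 - 277/((-17)**2) = -30/37 - 277/289 = -18919/10693)
Q(O(-6)) - 1*(-184462) = -18919/10693 - 1*(-184462) = -18919/10693 + 184462 = 1972433247/10693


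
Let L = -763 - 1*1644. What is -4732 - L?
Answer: -2325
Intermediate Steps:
L = -2407 (L = -763 - 1644 = -2407)
-4732 - L = -4732 - 1*(-2407) = -4732 + 2407 = -2325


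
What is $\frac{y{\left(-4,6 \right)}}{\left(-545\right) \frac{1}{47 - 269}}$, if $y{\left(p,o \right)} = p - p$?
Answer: $0$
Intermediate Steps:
$y{\left(p,o \right)} = 0$
$\frac{y{\left(-4,6 \right)}}{\left(-545\right) \frac{1}{47 - 269}} = \frac{0}{\left(-545\right) \frac{1}{47 - 269}} = \frac{0}{\left(-545\right) \frac{1}{-222}} = \frac{0}{\left(-545\right) \left(- \frac{1}{222}\right)} = \frac{0}{\frac{545}{222}} = 0 \cdot \frac{222}{545} = 0$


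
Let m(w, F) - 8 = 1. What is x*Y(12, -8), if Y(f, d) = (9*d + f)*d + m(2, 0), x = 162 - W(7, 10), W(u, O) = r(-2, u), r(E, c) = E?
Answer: 80196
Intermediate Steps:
W(u, O) = -2
m(w, F) = 9 (m(w, F) = 8 + 1 = 9)
x = 164 (x = 162 - 1*(-2) = 162 + 2 = 164)
Y(f, d) = 9 + d*(f + 9*d) (Y(f, d) = (9*d + f)*d + 9 = (f + 9*d)*d + 9 = d*(f + 9*d) + 9 = 9 + d*(f + 9*d))
x*Y(12, -8) = 164*(9 + 9*(-8)**2 - 8*12) = 164*(9 + 9*64 - 96) = 164*(9 + 576 - 96) = 164*489 = 80196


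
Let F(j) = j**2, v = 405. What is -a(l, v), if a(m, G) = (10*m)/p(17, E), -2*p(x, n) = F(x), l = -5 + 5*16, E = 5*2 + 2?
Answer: 1500/289 ≈ 5.1903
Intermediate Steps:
E = 12 (E = 10 + 2 = 12)
l = 75 (l = -5 + 80 = 75)
p(x, n) = -x**2/2
a(m, G) = -20*m/289 (a(m, G) = (10*m)/((-1/2*17**2)) = (10*m)/((-1/2*289)) = (10*m)/(-289/2) = (10*m)*(-2/289) = -20*m/289)
-a(l, v) = -(-20)*75/289 = -1*(-1500/289) = 1500/289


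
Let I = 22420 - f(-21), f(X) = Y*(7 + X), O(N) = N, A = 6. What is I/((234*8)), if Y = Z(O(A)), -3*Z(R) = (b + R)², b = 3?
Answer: 11021/936 ≈ 11.775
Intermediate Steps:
Z(R) = -(3 + R)²/3
Y = -27 (Y = -(3 + 6)²/3 = -⅓*9² = -⅓*81 = -27)
f(X) = -189 - 27*X (f(X) = -27*(7 + X) = -189 - 27*X)
I = 22042 (I = 22420 - (-189 - 27*(-21)) = 22420 - (-189 + 567) = 22420 - 1*378 = 22420 - 378 = 22042)
I/((234*8)) = 22042/((234*8)) = 22042/1872 = 22042*(1/1872) = 11021/936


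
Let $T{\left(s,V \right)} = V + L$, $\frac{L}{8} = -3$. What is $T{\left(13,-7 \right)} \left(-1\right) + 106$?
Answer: $137$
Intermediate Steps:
$L = -24$ ($L = 8 \left(-3\right) = -24$)
$T{\left(s,V \right)} = -24 + V$ ($T{\left(s,V \right)} = V - 24 = -24 + V$)
$T{\left(13,-7 \right)} \left(-1\right) + 106 = \left(-24 - 7\right) \left(-1\right) + 106 = \left(-31\right) \left(-1\right) + 106 = 31 + 106 = 137$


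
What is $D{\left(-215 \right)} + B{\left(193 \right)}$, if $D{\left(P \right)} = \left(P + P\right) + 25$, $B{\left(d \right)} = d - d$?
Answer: $-405$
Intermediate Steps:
$B{\left(d \right)} = 0$
$D{\left(P \right)} = 25 + 2 P$ ($D{\left(P \right)} = 2 P + 25 = 25 + 2 P$)
$D{\left(-215 \right)} + B{\left(193 \right)} = \left(25 + 2 \left(-215\right)\right) + 0 = \left(25 - 430\right) + 0 = -405 + 0 = -405$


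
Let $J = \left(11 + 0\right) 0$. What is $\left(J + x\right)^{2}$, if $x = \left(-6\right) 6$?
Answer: $1296$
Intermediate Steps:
$x = -36$
$J = 0$ ($J = 11 \cdot 0 = 0$)
$\left(J + x\right)^{2} = \left(0 - 36\right)^{2} = \left(-36\right)^{2} = 1296$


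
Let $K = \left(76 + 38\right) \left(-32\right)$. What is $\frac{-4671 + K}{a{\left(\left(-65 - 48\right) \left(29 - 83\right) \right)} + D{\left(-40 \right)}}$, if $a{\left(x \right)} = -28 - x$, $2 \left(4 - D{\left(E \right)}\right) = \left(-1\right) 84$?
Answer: $\frac{2773}{2028} \approx 1.3674$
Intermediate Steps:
$K = -3648$ ($K = 114 \left(-32\right) = -3648$)
$D{\left(E \right)} = 46$ ($D{\left(E \right)} = 4 - \frac{\left(-1\right) 84}{2} = 4 - -42 = 4 + 42 = 46$)
$\frac{-4671 + K}{a{\left(\left(-65 - 48\right) \left(29 - 83\right) \right)} + D{\left(-40 \right)}} = \frac{-4671 - 3648}{\left(-28 - \left(-65 - 48\right) \left(29 - 83\right)\right) + 46} = - \frac{8319}{\left(-28 - \left(-113\right) \left(-54\right)\right) + 46} = - \frac{8319}{\left(-28 - 6102\right) + 46} = - \frac{8319}{-6130 + 46} = - \frac{8319}{-6084} = \left(-8319\right) \left(- \frac{1}{6084}\right) = \frac{2773}{2028}$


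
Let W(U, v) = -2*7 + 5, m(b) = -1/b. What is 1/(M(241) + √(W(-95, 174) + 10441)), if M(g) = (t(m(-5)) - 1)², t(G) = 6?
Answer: -25/9807 + 8*√163/9807 ≈ 0.0078655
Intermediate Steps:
W(U, v) = -9 (W(U, v) = -14 + 5 = -9)
M(g) = 25 (M(g) = (6 - 1)² = 5² = 25)
1/(M(241) + √(W(-95, 174) + 10441)) = 1/(25 + √(-9 + 10441)) = 1/(25 + √10432) = 1/(25 + 8*√163)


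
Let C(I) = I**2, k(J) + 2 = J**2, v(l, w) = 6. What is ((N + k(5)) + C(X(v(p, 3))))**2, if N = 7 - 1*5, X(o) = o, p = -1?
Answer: 3721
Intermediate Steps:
N = 2 (N = 7 - 5 = 2)
k(J) = -2 + J**2
((N + k(5)) + C(X(v(p, 3))))**2 = ((2 + (-2 + 5**2)) + 6**2)**2 = ((2 + (-2 + 25)) + 36)**2 = ((2 + 23) + 36)**2 = (25 + 36)**2 = 61**2 = 3721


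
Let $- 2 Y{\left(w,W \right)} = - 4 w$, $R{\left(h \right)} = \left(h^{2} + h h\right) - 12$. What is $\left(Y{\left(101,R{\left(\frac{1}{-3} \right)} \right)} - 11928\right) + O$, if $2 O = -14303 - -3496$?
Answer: $- \frac{34259}{2} \approx -17130.0$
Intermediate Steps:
$R{\left(h \right)} = -12 + 2 h^{2}$ ($R{\left(h \right)} = \left(h^{2} + h^{2}\right) - 12 = 2 h^{2} - 12 = -12 + 2 h^{2}$)
$O = - \frac{10807}{2}$ ($O = \frac{-14303 - -3496}{2} = \frac{-14303 + 3496}{2} = \frac{1}{2} \left(-10807\right) = - \frac{10807}{2} \approx -5403.5$)
$Y{\left(w,W \right)} = 2 w$ ($Y{\left(w,W \right)} = - \frac{\left(-4\right) w}{2} = 2 w$)
$\left(Y{\left(101,R{\left(\frac{1}{-3} \right)} \right)} - 11928\right) + O = \left(2 \cdot 101 - 11928\right) - \frac{10807}{2} = \left(202 - 11928\right) - \frac{10807}{2} = -11726 - \frac{10807}{2} = - \frac{34259}{2}$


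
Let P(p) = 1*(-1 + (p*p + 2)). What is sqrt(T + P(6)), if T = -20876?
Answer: I*sqrt(20839) ≈ 144.36*I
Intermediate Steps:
P(p) = 1 + p**2 (P(p) = 1*(-1 + (p**2 + 2)) = 1*(-1 + (2 + p**2)) = 1*(1 + p**2) = 1 + p**2)
sqrt(T + P(6)) = sqrt(-20876 + (1 + 6**2)) = sqrt(-20876 + (1 + 36)) = sqrt(-20876 + 37) = sqrt(-20839) = I*sqrt(20839)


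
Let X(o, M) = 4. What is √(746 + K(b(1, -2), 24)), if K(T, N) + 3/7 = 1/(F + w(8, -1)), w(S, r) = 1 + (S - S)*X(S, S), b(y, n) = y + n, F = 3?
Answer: √146181/14 ≈ 27.310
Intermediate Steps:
b(y, n) = n + y
w(S, r) = 1 (w(S, r) = 1 + (S - S)*4 = 1 + 0*4 = 1 + 0 = 1)
K(T, N) = -5/28 (K(T, N) = -3/7 + 1/(3 + 1) = -3/7 + 1/4 = -3/7 + ¼ = -5/28)
√(746 + K(b(1, -2), 24)) = √(746 - 5/28) = √(20883/28) = √146181/14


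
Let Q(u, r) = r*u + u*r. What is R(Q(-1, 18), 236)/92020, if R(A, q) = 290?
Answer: 29/9202 ≈ 0.0031515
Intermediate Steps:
Q(u, r) = 2*r*u (Q(u, r) = r*u + r*u = 2*r*u)
R(Q(-1, 18), 236)/92020 = 290/92020 = 290*(1/92020) = 29/9202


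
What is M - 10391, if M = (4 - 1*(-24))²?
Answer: -9607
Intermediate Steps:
M = 784 (M = (4 + 24)² = 28² = 784)
M - 10391 = 784 - 10391 = -9607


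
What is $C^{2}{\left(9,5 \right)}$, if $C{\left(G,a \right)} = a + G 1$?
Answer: $196$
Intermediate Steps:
$C{\left(G,a \right)} = G + a$ ($C{\left(G,a \right)} = a + G = G + a$)
$C^{2}{\left(9,5 \right)} = \left(9 + 5\right)^{2} = 14^{2} = 196$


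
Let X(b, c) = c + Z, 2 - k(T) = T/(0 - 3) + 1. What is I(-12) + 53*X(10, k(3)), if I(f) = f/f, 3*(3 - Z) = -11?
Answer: 1381/3 ≈ 460.33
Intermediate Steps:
Z = 20/3 (Z = 3 - ⅓*(-11) = 3 + 11/3 = 20/3 ≈ 6.6667)
I(f) = 1
k(T) = 1 + T/3 (k(T) = 2 - (T/(0 - 3) + 1) = 2 - (T/(-3) + 1) = 2 - (T*(-⅓) + 1) = 2 - (-T/3 + 1) = 2 - (1 - T/3) = 2 + (-1 + T/3) = 1 + T/3)
X(b, c) = 20/3 + c (X(b, c) = c + 20/3 = 20/3 + c)
I(-12) + 53*X(10, k(3)) = 1 + 53*(20/3 + (1 + (⅓)*3)) = 1 + 53*(20/3 + (1 + 1)) = 1 + 53*(20/3 + 2) = 1 + 53*(26/3) = 1 + 1378/3 = 1381/3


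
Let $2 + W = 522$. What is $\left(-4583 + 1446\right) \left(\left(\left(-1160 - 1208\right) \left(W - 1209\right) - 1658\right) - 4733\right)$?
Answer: $-5098130057$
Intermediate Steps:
$W = 520$ ($W = -2 + 522 = 520$)
$\left(-4583 + 1446\right) \left(\left(\left(-1160 - 1208\right) \left(W - 1209\right) - 1658\right) - 4733\right) = \left(-4583 + 1446\right) \left(\left(\left(-1160 - 1208\right) \left(520 - 1209\right) - 1658\right) - 4733\right) = - 3137 \left(\left(\left(-2368\right) \left(-689\right) - 1658\right) - 4733\right) = - 3137 \left(\left(1631552 - 1658\right) - 4733\right) = - 3137 \left(1629894 - 4733\right) = \left(-3137\right) 1625161 = -5098130057$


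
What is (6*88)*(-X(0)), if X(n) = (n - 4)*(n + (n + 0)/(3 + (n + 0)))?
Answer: 0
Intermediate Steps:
X(n) = (-4 + n)*(n + n/(3 + n))
(6*88)*(-X(0)) = (6*88)*(-0*(-16 + 0²)/(3 + 0)) = 528*(-0*(-16 + 0)/3) = 528*(-0*(-16)/3) = 528*(-1*0) = 528*0 = 0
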